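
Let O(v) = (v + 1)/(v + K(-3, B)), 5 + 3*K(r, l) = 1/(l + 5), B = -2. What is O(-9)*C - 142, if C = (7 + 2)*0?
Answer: -142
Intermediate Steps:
C = 0 (C = 9*0 = 0)
K(r, l) = -5/3 + 1/(3*(5 + l)) (K(r, l) = -5/3 + 1/(3*(l + 5)) = -5/3 + 1/(3*(5 + l)))
O(v) = (1 + v)/(-14/9 + v) (O(v) = (v + 1)/(v + (-24 - 5*(-2))/(3*(5 - 2))) = (1 + v)/(v + (⅓)*(-24 + 10)/3) = (1 + v)/(v + (⅓)*(⅓)*(-14)) = (1 + v)/(v - 14/9) = (1 + v)/(-14/9 + v))
O(-9)*C - 142 = (9*(1 - 9)/(-14 + 9*(-9)))*0 - 142 = (9*(-8)/(-14 - 81))*0 - 142 = (9*(-8)/(-95))*0 - 142 = (9*(-1/95)*(-8))*0 - 142 = (72/95)*0 - 142 = 0 - 142 = -142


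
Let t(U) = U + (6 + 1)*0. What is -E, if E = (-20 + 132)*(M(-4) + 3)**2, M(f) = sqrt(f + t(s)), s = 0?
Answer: -560 - 1344*I ≈ -560.0 - 1344.0*I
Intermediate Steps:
t(U) = U (t(U) = U + 7*0 = U + 0 = U)
M(f) = sqrt(f) (M(f) = sqrt(f + 0) = sqrt(f))
E = 112*(3 + 2*I)**2 (E = (-20 + 132)*(sqrt(-4) + 3)**2 = 112*(2*I + 3)**2 = 112*(3 + 2*I)**2 ≈ 560.0 + 1344.0*I)
-E = -(560 + 1344*I) = -560 - 1344*I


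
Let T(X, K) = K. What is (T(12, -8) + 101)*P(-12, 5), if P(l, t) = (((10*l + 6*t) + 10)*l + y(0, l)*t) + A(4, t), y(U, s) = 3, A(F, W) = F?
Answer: 91047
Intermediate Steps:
P(l, t) = 4 + 3*t + l*(10 + 6*t + 10*l) (P(l, t) = (((10*l + 6*t) + 10)*l + 3*t) + 4 = (((6*t + 10*l) + 10)*l + 3*t) + 4 = ((10 + 6*t + 10*l)*l + 3*t) + 4 = (l*(10 + 6*t + 10*l) + 3*t) + 4 = (3*t + l*(10 + 6*t + 10*l)) + 4 = 4 + 3*t + l*(10 + 6*t + 10*l))
(T(12, -8) + 101)*P(-12, 5) = (-8 + 101)*(4 + 3*5 + 10*(-12) + 10*(-12)² + 6*(-12)*5) = 93*(4 + 15 - 120 + 10*144 - 360) = 93*(4 + 15 - 120 + 1440 - 360) = 93*979 = 91047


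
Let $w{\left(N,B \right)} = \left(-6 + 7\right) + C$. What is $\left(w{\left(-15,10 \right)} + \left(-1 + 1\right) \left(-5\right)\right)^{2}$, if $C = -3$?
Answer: $4$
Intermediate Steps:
$w{\left(N,B \right)} = -2$ ($w{\left(N,B \right)} = \left(-6 + 7\right) - 3 = 1 - 3 = -2$)
$\left(w{\left(-15,10 \right)} + \left(-1 + 1\right) \left(-5\right)\right)^{2} = \left(-2 + \left(-1 + 1\right) \left(-5\right)\right)^{2} = \left(-2 + 0 \left(-5\right)\right)^{2} = \left(-2 + 0\right)^{2} = \left(-2\right)^{2} = 4$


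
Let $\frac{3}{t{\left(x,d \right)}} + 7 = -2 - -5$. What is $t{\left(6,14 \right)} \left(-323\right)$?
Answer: $\frac{969}{4} \approx 242.25$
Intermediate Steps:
$t{\left(x,d \right)} = - \frac{3}{4}$ ($t{\left(x,d \right)} = \frac{3}{-7 - -3} = \frac{3}{-7 + \left(-2 + 5\right)} = \frac{3}{-7 + 3} = \frac{3}{-4} = 3 \left(- \frac{1}{4}\right) = - \frac{3}{4}$)
$t{\left(6,14 \right)} \left(-323\right) = \left(- \frac{3}{4}\right) \left(-323\right) = \frac{969}{4}$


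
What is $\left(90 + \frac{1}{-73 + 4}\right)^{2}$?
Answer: $\frac{38551681}{4761} \approx 8097.4$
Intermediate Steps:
$\left(90 + \frac{1}{-73 + 4}\right)^{2} = \left(90 + \frac{1}{-69}\right)^{2} = \left(90 - \frac{1}{69}\right)^{2} = \left(\frac{6209}{69}\right)^{2} = \frac{38551681}{4761}$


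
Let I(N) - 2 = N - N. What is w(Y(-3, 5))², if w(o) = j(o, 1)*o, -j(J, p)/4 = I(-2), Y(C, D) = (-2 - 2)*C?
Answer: 9216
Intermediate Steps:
Y(C, D) = -4*C
I(N) = 2 (I(N) = 2 + (N - N) = 2 + 0 = 2)
j(J, p) = -8 (j(J, p) = -4*2 = -8)
w(o) = -8*o
w(Y(-3, 5))² = (-(-32)*(-3))² = (-8*12)² = (-96)² = 9216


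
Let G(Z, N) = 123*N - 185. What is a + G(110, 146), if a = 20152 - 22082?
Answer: 15843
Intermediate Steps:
G(Z, N) = -185 + 123*N
a = -1930
a + G(110, 146) = -1930 + (-185 + 123*146) = -1930 + (-185 + 17958) = -1930 + 17773 = 15843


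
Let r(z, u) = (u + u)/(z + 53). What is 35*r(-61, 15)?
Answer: -525/4 ≈ -131.25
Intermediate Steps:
r(z, u) = 2*u/(53 + z) (r(z, u) = (2*u)/(53 + z) = 2*u/(53 + z))
35*r(-61, 15) = 35*(2*15/(53 - 61)) = 35*(2*15/(-8)) = 35*(2*15*(-⅛)) = 35*(-15/4) = -525/4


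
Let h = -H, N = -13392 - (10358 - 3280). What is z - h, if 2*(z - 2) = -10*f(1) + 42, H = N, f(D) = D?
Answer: -20452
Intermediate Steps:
N = -20470 (N = -13392 - 1*7078 = -13392 - 7078 = -20470)
H = -20470
z = 18 (z = 2 + (-10*1 + 42)/2 = 2 + (-10 + 42)/2 = 2 + (½)*32 = 2 + 16 = 18)
h = 20470 (h = -1*(-20470) = 20470)
z - h = 18 - 1*20470 = 18 - 20470 = -20452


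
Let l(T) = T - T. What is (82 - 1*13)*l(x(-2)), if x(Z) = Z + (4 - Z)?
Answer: 0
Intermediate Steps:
x(Z) = 4
l(T) = 0
(82 - 1*13)*l(x(-2)) = (82 - 1*13)*0 = (82 - 13)*0 = 69*0 = 0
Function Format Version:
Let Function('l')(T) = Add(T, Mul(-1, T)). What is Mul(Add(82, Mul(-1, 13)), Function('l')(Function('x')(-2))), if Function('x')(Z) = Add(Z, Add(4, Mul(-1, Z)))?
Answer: 0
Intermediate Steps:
Function('x')(Z) = 4
Function('l')(T) = 0
Mul(Add(82, Mul(-1, 13)), Function('l')(Function('x')(-2))) = Mul(Add(82, Mul(-1, 13)), 0) = Mul(Add(82, -13), 0) = Mul(69, 0) = 0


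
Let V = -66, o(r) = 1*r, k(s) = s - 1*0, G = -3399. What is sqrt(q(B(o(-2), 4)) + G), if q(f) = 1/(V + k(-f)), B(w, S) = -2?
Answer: I*sqrt(217537)/8 ≈ 58.301*I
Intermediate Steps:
k(s) = s (k(s) = s + 0 = s)
o(r) = r
q(f) = 1/(-66 - f)
sqrt(q(B(o(-2), 4)) + G) = sqrt(-1/(66 - 2) - 3399) = sqrt(-1/64 - 3399) = sqrt(-217537/64) = I*sqrt(217537)/8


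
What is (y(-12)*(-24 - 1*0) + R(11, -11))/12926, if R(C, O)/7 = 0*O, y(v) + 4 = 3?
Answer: 12/6463 ≈ 0.0018567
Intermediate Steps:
y(v) = -1 (y(v) = -4 + 3 = -1)
R(C, O) = 0 (R(C, O) = 7*(0*O) = 7*0 = 0)
(y(-12)*(-24 - 1*0) + R(11, -11))/12926 = (-(-24 - 1*0) + 0)/12926 = (-(-24 + 0) + 0)*(1/12926) = (-1*(-24) + 0)*(1/12926) = (24 + 0)*(1/12926) = 24*(1/12926) = 12/6463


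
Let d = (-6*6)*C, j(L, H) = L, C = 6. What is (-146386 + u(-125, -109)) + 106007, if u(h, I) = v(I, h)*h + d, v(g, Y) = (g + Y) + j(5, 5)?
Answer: -11970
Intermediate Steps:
d = -216 (d = -6*6*6 = -36*6 = -216)
v(g, Y) = 5 + Y + g (v(g, Y) = (g + Y) + 5 = (Y + g) + 5 = 5 + Y + g)
u(h, I) = -216 + h*(5 + I + h) (u(h, I) = (5 + h + I)*h - 216 = (5 + I + h)*h - 216 = h*(5 + I + h) - 216 = -216 + h*(5 + I + h))
(-146386 + u(-125, -109)) + 106007 = (-146386 + (-216 - 125*(5 - 109 - 125))) + 106007 = (-146386 + (-216 - 125*(-229))) + 106007 = (-146386 + (-216 + 28625)) + 106007 = (-146386 + 28409) + 106007 = -117977 + 106007 = -11970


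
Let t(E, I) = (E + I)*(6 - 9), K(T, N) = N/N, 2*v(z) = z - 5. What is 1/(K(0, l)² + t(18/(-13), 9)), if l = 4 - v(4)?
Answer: -13/284 ≈ -0.045775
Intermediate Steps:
v(z) = -5/2 + z/2 (v(z) = (z - 5)/2 = (-5 + z)/2 = -5/2 + z/2)
l = 9/2 (l = 4 - (-5/2 + (½)*4) = 4 - (-5/2 + 2) = 4 - 1*(-½) = 4 + ½ = 9/2 ≈ 4.5000)
K(T, N) = 1
t(E, I) = -3*E - 3*I (t(E, I) = (E + I)*(-3) = -3*E - 3*I)
1/(K(0, l)² + t(18/(-13), 9)) = 1/(1² + (-54/(-13) - 3*9)) = 1/(1 + (-54*(-1)/13 - 27)) = 1/(1 + (-3*(-18/13) - 27)) = 1/(1 + (54/13 - 27)) = 1/(1 - 297/13) = 1/(-284/13) = -13/284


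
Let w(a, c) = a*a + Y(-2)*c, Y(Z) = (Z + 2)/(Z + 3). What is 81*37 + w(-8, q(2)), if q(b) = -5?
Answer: 3061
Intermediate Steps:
Y(Z) = (2 + Z)/(3 + Z)
w(a, c) = a² (w(a, c) = a*a + ((2 - 2)/(3 - 2))*c = a² + (0/1)*c = a² + (1*0)*c = a² + 0*c = a² + 0 = a²)
81*37 + w(-8, q(2)) = 81*37 + (-8)² = 2997 + 64 = 3061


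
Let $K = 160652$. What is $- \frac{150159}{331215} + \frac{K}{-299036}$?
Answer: $- \frac{8176108242}{8253767395} \approx -0.99059$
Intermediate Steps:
$- \frac{150159}{331215} + \frac{K}{-299036} = - \frac{150159}{331215} + \frac{160652}{-299036} = \left(-150159\right) \frac{1}{331215} + 160652 \left(- \frac{1}{299036}\right) = - \frac{50053}{110405} - \frac{40163}{74759} = - \frac{8176108242}{8253767395}$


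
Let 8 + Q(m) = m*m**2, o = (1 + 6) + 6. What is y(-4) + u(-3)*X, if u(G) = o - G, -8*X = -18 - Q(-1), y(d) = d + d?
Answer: 10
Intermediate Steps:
o = 13 (o = 7 + 6 = 13)
Q(m) = -8 + m**3 (Q(m) = -8 + m*m**2 = -8 + m**3)
y(d) = 2*d
X = 9/8 (X = -(-18 - (-8 + (-1)**3))/8 = -(-18 - (-8 - 1))/8 = -(-18 - 1*(-9))/8 = -(-18 + 9)/8 = -1/8*(-9) = 9/8 ≈ 1.1250)
u(G) = 13 - G
y(-4) + u(-3)*X = 2*(-4) + (13 - 1*(-3))*(9/8) = -8 + (13 + 3)*(9/8) = -8 + 16*(9/8) = -8 + 18 = 10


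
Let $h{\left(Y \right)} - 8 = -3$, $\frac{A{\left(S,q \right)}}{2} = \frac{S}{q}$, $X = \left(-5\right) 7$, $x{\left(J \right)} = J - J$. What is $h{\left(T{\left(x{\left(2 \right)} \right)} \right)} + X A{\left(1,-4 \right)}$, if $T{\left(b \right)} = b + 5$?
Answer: $\frac{45}{2} \approx 22.5$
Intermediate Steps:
$x{\left(J \right)} = 0$
$X = -35$
$T{\left(b \right)} = 5 + b$
$A{\left(S,q \right)} = \frac{2 S}{q}$ ($A{\left(S,q \right)} = 2 \frac{S}{q} = \frac{2 S}{q}$)
$h{\left(Y \right)} = 5$ ($h{\left(Y \right)} = 8 - 3 = 5$)
$h{\left(T{\left(x{\left(2 \right)} \right)} \right)} + X A{\left(1,-4 \right)} = 5 - 35 \cdot 2 \cdot 1 \frac{1}{-4} = 5 - 35 \cdot 2 \cdot 1 \left(- \frac{1}{4}\right) = 5 - - \frac{35}{2} = 5 + \frac{35}{2} = \frac{45}{2}$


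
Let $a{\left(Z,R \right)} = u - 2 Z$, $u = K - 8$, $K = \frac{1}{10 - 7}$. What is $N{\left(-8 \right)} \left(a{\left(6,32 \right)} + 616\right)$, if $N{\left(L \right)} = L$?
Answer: $- \frac{14312}{3} \approx -4770.7$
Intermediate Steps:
$K = \frac{1}{3} \approx 0.33333$
$u = - \frac{23}{3}$ ($u = \frac{1}{3} - 8 = - \frac{23}{3} \approx -7.6667$)
$a{\left(Z,R \right)} = - \frac{23}{3} - 2 Z$
$N{\left(-8 \right)} \left(a{\left(6,32 \right)} + 616\right) = - 8 \left(\left(- \frac{23}{3} - 12\right) + 616\right) = - 8 \left(- \frac{59}{3} + 616\right) = \left(-8\right) \frac{1789}{3} = - \frac{14312}{3}$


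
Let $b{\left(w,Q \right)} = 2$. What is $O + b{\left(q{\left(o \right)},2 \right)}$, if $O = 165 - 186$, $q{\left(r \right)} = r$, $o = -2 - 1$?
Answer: $-19$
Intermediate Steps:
$o = -3$ ($o = -2 - 1 = -3$)
$O = -21$ ($O = 165 - 186 = -21$)
$O + b{\left(q{\left(o \right)},2 \right)} = -21 + 2 = -19$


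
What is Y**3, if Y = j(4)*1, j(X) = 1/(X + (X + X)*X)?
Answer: 1/46656 ≈ 2.1433e-5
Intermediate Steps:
j(X) = 1/(X + 2*X**2) (j(X) = 1/(X + (2*X)*X) = 1/(X + 2*X**2))
Y = 1/36 (Y = (1/(4*(1 + 2*4)))*1 = (1/(4*(1 + 8)))*1 = ((1/4)/9)*1 = ((1/4)*(1/9))*1 = (1/36)*1 = 1/36 ≈ 0.027778)
Y**3 = (1/36)**3 = 1/46656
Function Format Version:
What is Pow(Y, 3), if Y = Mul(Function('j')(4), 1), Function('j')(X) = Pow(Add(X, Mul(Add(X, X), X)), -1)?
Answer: Rational(1, 46656) ≈ 2.1433e-5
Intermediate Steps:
Function('j')(X) = Pow(Add(X, Mul(2, Pow(X, 2))), -1) (Function('j')(X) = Pow(Add(X, Mul(Mul(2, X), X)), -1) = Pow(Add(X, Mul(2, Pow(X, 2))), -1))
Y = Rational(1, 36) (Y = Mul(Mul(Pow(4, -1), Pow(Add(1, Mul(2, 4)), -1)), 1) = Mul(Mul(Rational(1, 4), Pow(Add(1, 8), -1)), 1) = Mul(Mul(Rational(1, 4), Pow(9, -1)), 1) = Mul(Mul(Rational(1, 4), Rational(1, 9)), 1) = Mul(Rational(1, 36), 1) = Rational(1, 36) ≈ 0.027778)
Pow(Y, 3) = Pow(Rational(1, 36), 3) = Rational(1, 46656)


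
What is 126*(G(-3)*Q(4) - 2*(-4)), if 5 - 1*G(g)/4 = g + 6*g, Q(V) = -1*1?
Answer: -12096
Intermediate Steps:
Q(V) = -1
G(g) = 20 - 28*g (G(g) = 20 - 4*(g + 6*g) = 20 - 28*g)
126*(G(-3)*Q(4) - 2*(-4)) = 126*((20 - 28*(-3))*(-1) - 2*(-4)) = 126*((20 + 84)*(-1) + 8) = 126*(104*(-1) + 8) = 126*(-104 + 8) = 126*(-96) = -12096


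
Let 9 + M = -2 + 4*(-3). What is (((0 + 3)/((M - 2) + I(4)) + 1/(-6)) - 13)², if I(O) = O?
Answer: 312481/1764 ≈ 177.14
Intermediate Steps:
M = -23 (M = -9 + (-2 + 4*(-3)) = -9 + (-2 - 12) = -9 - 14 = -23)
(((0 + 3)/((M - 2) + I(4)) + 1/(-6)) - 13)² = (((0 + 3)/((-23 - 2) + 4) + 1/(-6)) - 13)² = ((3/(-25 + 4) + 1*(-⅙)) - 13)² = ((3/(-21) - ⅙) - 13)² = ((3*(-1/21) - ⅙) - 13)² = ((-⅐ - ⅙) - 13)² = (-13/42 - 13)² = (-559/42)² = 312481/1764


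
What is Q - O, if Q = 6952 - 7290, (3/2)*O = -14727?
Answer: 9480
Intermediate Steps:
O = -9818 (O = (⅔)*(-14727) = -9818)
Q = -338
Q - O = -338 - 1*(-9818) = -338 + 9818 = 9480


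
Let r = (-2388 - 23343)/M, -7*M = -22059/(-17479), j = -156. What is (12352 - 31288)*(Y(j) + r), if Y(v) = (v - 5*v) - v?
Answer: -2220050372184/817 ≈ -2.7173e+9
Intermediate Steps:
M = -22059/122353 (M = -(-22059)/(7*(-17479)) = -(-22059)*(-1)/(7*17479) = -⅐*22059/17479 = -22059/122353 ≈ -0.18029)
r = 116602409/817 (r = (-2388 - 23343)/(-22059/122353) = -25731*(-122353/22059) = 116602409/817 ≈ 1.4272e+5)
Y(v) = -5*v (Y(v) = -4*v - v = -5*v)
(12352 - 31288)*(Y(j) + r) = (12352 - 31288)*(-5*(-156) + 116602409/817) = -18936*(780 + 116602409/817) = -18936*117239669/817 = -2220050372184/817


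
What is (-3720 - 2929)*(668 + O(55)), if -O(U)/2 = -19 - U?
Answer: -5425584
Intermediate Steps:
O(U) = 38 + 2*U (O(U) = -2*(-19 - U) = 38 + 2*U)
(-3720 - 2929)*(668 + O(55)) = (-3720 - 2929)*(668 + (38 + 2*55)) = -6649*(668 + (38 + 110)) = -6649*(668 + 148) = -6649*816 = -5425584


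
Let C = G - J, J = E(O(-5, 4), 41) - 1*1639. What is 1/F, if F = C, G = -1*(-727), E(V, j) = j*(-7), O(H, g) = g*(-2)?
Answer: 1/2653 ≈ 0.00037693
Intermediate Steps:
O(H, g) = -2*g
E(V, j) = -7*j
J = -1926 (J = -7*41 - 1*1639 = -287 - 1639 = -1926)
G = 727
C = 2653 (C = 727 - 1*(-1926) = 727 + 1926 = 2653)
F = 2653
1/F = 1/2653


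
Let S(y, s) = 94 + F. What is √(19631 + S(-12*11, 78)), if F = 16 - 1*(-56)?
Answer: √19797 ≈ 140.70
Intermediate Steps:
F = 72 (F = 16 + 56 = 72)
S(y, s) = 166 (S(y, s) = 94 + 72 = 166)
√(19631 + S(-12*11, 78)) = √(19631 + 166) = √19797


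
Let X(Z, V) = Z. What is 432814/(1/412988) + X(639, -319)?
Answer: 178746988871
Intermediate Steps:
432814/(1/412988) + X(639, -319) = 432814/(1/412988) + 639 = 432814*412988 + 639 = 178746988232 + 639 = 178746988871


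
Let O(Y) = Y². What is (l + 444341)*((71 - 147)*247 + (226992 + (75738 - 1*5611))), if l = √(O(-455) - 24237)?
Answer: 123680984327 + 556694*√45697 ≈ 1.2380e+11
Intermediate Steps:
l = 2*√45697 (l = √((-455)² - 24237) = √(207025 - 24237) = √182788 = 2*√45697 ≈ 427.54)
(l + 444341)*((71 - 147)*247 + (226992 + (75738 - 1*5611))) = (2*√45697 + 444341)*((71 - 147)*247 + (226992 + (75738 - 1*5611))) = (444341 + 2*√45697)*(-76*247 + (226992 + (75738 - 5611))) = (444341 + 2*√45697)*(-18772 + (226992 + 70127)) = (444341 + 2*√45697)*(-18772 + 297119) = (444341 + 2*√45697)*278347 = 123680984327 + 556694*√45697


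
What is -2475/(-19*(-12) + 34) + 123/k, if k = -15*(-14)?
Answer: -40627/4585 ≈ -8.8609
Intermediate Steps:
k = 210
-2475/(-19*(-12) + 34) + 123/k = -2475/(-19*(-12) + 34) + 123/210 = -2475/(228 + 34) + 123*(1/210) = -2475/262 + 41/70 = -40627/4585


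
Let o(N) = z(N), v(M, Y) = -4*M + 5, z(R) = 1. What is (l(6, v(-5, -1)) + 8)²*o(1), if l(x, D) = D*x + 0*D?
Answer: 24964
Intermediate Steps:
v(M, Y) = 5 - 4*M
o(N) = 1
l(x, D) = D*x (l(x, D) = D*x + 0 = D*x)
(l(6, v(-5, -1)) + 8)²*o(1) = ((5 - 4*(-5))*6 + 8)²*1 = ((5 + 20)*6 + 8)²*1 = (25*6 + 8)²*1 = (150 + 8)²*1 = 158²*1 = 24964*1 = 24964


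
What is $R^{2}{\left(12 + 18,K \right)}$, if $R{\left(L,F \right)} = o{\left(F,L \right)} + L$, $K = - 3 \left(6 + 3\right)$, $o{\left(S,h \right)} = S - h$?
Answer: $729$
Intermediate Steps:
$K = -27$ ($K = \left(-3\right) 9 = -27$)
$R{\left(L,F \right)} = F$ ($R{\left(L,F \right)} = \left(F - L\right) + L = F$)
$R^{2}{\left(12 + 18,K \right)} = \left(-27\right)^{2} = 729$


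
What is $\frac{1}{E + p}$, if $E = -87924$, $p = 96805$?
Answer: $\frac{1}{8881} \approx 0.0001126$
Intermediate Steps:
$\frac{1}{E + p} = \frac{1}{-87924 + 96805} = \frac{1}{8881}$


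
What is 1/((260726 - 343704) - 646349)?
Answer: -1/729327 ≈ -1.3711e-6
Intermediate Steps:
1/((260726 - 343704) - 646349) = 1/(-82978 - 646349) = 1/(-729327) = -1/729327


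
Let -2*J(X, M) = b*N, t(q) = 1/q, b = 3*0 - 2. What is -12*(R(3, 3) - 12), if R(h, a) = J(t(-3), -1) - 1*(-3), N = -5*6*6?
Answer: 2268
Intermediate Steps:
b = -2 (b = 0 - 2 = -2)
N = -180 (N = -30*6 = -180)
J(X, M) = -180 (J(X, M) = -(-1)*(-180) = -1/2*360 = -180)
R(h, a) = -177 (R(h, a) = -180 - 1*(-3) = -180 + 3 = -177)
-12*(R(3, 3) - 12) = -12*(-177 - 12) = -12*(-189) = 2268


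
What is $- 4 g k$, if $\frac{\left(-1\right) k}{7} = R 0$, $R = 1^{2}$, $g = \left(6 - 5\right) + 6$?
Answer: $0$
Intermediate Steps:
$g = 7$ ($g = 1 + 6 = 7$)
$R = 1$
$k = 0$ ($k = - 7 \cdot 1 \cdot 0 = \left(-7\right) 0 = 0$)
$- 4 g k = \left(-4\right) 7 \cdot 0 = \left(-28\right) 0 = 0$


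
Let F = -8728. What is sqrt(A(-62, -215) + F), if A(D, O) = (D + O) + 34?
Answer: I*sqrt(8971) ≈ 94.715*I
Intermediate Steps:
A(D, O) = 34 + D + O
sqrt(A(-62, -215) + F) = sqrt((34 - 62 - 215) - 8728) = sqrt(-243 - 8728) = sqrt(-8971) = I*sqrt(8971)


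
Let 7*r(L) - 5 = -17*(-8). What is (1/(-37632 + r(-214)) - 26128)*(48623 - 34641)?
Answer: -96182992185842/263283 ≈ -3.6532e+8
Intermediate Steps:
r(L) = 141/7 (r(L) = 5/7 + (-17*(-8))/7 = 5/7 + (⅐)*136 = 5/7 + 136/7 = 141/7)
(1/(-37632 + r(-214)) - 26128)*(48623 - 34641) = (1/(-37632 + 141/7) - 26128)*(48623 - 34641) = (1/(-263283/7) - 26128)*13982 = (-7/263283 - 26128)*13982 = -6879058231/263283*13982 = -96182992185842/263283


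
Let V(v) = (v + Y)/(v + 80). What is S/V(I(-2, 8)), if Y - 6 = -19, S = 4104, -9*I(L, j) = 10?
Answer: -2913840/127 ≈ -22944.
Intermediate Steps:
I(L, j) = -10/9 (I(L, j) = -⅑*10 = -10/9)
Y = -13 (Y = 6 - 19 = -13)
V(v) = (-13 + v)/(80 + v) (V(v) = (v - 13)/(v + 80) = (-13 + v)/(80 + v))
S/V(I(-2, 8)) = 4104/(((-13 - 10/9)/(80 - 10/9))) = 4104/((-127/9/(710/9))) = 4104/(((9/710)*(-127/9))) = 4104/(-127/710) = 4104*(-710/127) = -2913840/127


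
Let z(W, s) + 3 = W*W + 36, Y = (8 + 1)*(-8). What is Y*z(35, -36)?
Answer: -90576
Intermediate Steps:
Y = -72 (Y = 9*(-8) = -72)
z(W, s) = 33 + W² (z(W, s) = -3 + (W*W + 36) = -3 + (W² + 36) = -3 + (36 + W²) = 33 + W²)
Y*z(35, -36) = -72*(33 + 35²) = -72*(33 + 1225) = -72*1258 = -90576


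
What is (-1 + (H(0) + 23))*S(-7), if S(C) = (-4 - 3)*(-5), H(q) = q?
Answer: 770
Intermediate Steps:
S(C) = 35 (S(C) = -7*(-5) = 35)
(-1 + (H(0) + 23))*S(-7) = (-1 + (0 + 23))*35 = (-1 + 23)*35 = 22*35 = 770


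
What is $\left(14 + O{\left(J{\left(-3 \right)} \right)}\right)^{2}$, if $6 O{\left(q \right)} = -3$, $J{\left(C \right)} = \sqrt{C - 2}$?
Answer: $\frac{729}{4} \approx 182.25$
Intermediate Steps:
$J{\left(C \right)} = \sqrt{-2 + C}$
$O{\left(q \right)} = - \frac{1}{2}$ ($O{\left(q \right)} = \frac{1}{6} \left(-3\right) = - \frac{1}{2}$)
$\left(14 + O{\left(J{\left(-3 \right)} \right)}\right)^{2} = \left(14 - \frac{1}{2}\right)^{2} = \left(\frac{27}{2}\right)^{2} = \frac{729}{4}$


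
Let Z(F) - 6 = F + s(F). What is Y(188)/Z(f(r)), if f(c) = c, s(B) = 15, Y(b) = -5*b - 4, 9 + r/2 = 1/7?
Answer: -6608/23 ≈ -287.30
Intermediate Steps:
r = -124/7 (r = -18 + 2/7 = -124/7 ≈ -17.714)
Y(b) = -4 - 5*b
Z(F) = 21 + F (Z(F) = 6 + (F + 15) = 6 + (15 + F) = 21 + F)
Y(188)/Z(f(r)) = (-4 - 5*188)/(21 - 124/7) = (-4 - 940)/(23/7) = -944*7/23 = -6608/23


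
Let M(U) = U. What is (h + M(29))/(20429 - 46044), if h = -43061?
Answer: 43032/25615 ≈ 1.6800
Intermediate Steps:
(h + M(29))/(20429 - 46044) = (-43061 + 29)/(20429 - 46044) = -43032/(-25615) = -43032*(-1/25615) = 43032/25615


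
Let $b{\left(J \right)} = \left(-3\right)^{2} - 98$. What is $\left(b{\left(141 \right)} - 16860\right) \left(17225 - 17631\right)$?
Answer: $6881294$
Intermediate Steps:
$b{\left(J \right)} = -89$ ($b{\left(J \right)} = 9 - 98 = -89$)
$\left(b{\left(141 \right)} - 16860\right) \left(17225 - 17631\right) = \left(-89 - 16860\right) \left(17225 - 17631\right) = \left(-16949\right) \left(-406\right) = 6881294$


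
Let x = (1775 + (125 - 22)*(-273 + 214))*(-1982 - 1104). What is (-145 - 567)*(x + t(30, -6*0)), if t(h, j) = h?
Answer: -9452513424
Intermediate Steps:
x = 13275972 (x = (1775 + 103*(-59))*(-3086) = (1775 - 6077)*(-3086) = -4302*(-3086) = 13275972)
(-145 - 567)*(x + t(30, -6*0)) = (-145 - 567)*(13275972 + 30) = -712*13276002 = -9452513424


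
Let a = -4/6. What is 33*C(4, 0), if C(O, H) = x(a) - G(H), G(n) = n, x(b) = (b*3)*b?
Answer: 44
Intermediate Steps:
a = -⅔ (a = -4*⅙ = -⅔ ≈ -0.66667)
x(b) = 3*b² (x(b) = (3*b)*b = 3*b²)
C(O, H) = 4/3 - H (C(O, H) = 3*(-⅔)² - H = 3*(4/9) - H = 4/3 - H)
33*C(4, 0) = 33*(4/3 - 1*0) = 33*(4/3 + 0) = 33*(4/3) = 44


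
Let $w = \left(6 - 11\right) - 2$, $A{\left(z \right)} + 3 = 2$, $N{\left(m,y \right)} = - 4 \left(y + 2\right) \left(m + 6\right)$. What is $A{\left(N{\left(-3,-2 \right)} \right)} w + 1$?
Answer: $8$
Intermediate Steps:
$N{\left(m,y \right)} = - 4 \left(2 + y\right) \left(6 + m\right)$
$A{\left(z \right)} = -1$ ($A{\left(z \right)} = -3 + 2 = -1$)
$w = -7$ ($w = -5 - 2 = -7$)
$A{\left(N{\left(-3,-2 \right)} \right)} w + 1 = \left(-1\right) \left(-7\right) + 1 = 7 + 1 = 8$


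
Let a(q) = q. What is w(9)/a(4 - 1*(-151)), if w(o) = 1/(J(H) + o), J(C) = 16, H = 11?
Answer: 1/3875 ≈ 0.00025806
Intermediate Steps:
w(o) = 1/(16 + o)
w(9)/a(4 - 1*(-151)) = 1/((16 + 9)*(4 - 1*(-151))) = 1/(25*(4 + 151)) = (1/25)/155 = (1/25)*(1/155) = 1/3875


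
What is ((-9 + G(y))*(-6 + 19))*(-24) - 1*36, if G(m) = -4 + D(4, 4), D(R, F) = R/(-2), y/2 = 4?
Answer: 4644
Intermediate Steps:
y = 8 (y = 2*4 = 8)
D(R, F) = -R/2 (D(R, F) = R*(-½) = -R/2)
G(m) = -6 (G(m) = -4 - ½*4 = -4 - 2 = -6)
((-9 + G(y))*(-6 + 19))*(-24) - 1*36 = ((-9 - 6)*(-6 + 19))*(-24) - 1*36 = -15*13*(-24) - 36 = -195*(-24) - 36 = 4680 - 36 = 4644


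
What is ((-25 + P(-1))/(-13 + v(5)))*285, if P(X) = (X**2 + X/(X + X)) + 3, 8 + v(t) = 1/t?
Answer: 58425/208 ≈ 280.89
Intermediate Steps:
v(t) = -8 + 1/t
P(X) = 7/2 + X**2 (P(X) = (X**2 + X/((2*X))) + 3 = (X**2 + (1/(2*X))*X) + 3 = (X**2 + 1/2) + 3 = (1/2 + X**2) + 3 = 7/2 + X**2)
((-25 + P(-1))/(-13 + v(5)))*285 = ((-25 + (7/2 + (-1)**2))/(-13 + (-8 + 1/5)))*285 = ((-25 + (7/2 + 1))/(-13 + (-8 + 1/5)))*285 = ((-25 + 9/2)/(-13 - 39/5))*285 = -41/(2*(-104/5))*285 = -41/2*(-5/104)*285 = (205/208)*285 = 58425/208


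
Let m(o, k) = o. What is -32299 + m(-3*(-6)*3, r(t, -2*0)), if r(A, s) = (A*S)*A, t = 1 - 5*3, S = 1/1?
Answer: -32245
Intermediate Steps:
S = 1
t = -14 (t = 1 - 15 = -14)
r(A, s) = A² (r(A, s) = (A*1)*A = A*A = A²)
-32299 + m(-3*(-6)*3, r(t, -2*0)) = -32299 - 3*(-6)*3 = -32299 + 18*3 = -32299 + 54 = -32245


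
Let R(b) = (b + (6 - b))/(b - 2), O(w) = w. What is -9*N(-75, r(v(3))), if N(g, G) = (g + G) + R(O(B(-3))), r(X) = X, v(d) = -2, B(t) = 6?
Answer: 1359/2 ≈ 679.50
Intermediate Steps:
R(b) = 6/(-2 + b)
N(g, G) = 3/2 + G + g (N(g, G) = (g + G) + 6/(-2 + 6) = (G + g) + 6/4 = (G + g) + 6*(1/4) = (G + g) + 3/2 = 3/2 + G + g)
-9*N(-75, r(v(3))) = -9*(3/2 - 2 - 75) = -9*(-151/2) = 1359/2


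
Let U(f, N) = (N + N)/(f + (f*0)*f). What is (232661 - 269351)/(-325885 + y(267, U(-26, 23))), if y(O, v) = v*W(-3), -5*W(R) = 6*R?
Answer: 2384850/21182939 ≈ 0.11258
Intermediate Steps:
W(R) = -6*R/5
U(f, N) = 2*N/f (U(f, N) = (2*N)/(f + 0*f) = (2*N)/(f + 0) = (2*N)/f = 2*N/f)
y(O, v) = 18*v/5 (y(O, v) = v*(-6/5*(-3)) = v*(18/5) = 18*v/5)
(232661 - 269351)/(-325885 + y(267, U(-26, 23))) = (232661 - 269351)/(-325885 + 18*(2*23/(-26))/5) = -36690/(-325885 + 18*(2*23*(-1/26))/5) = -36690/(-325885 + (18/5)*(-23/13)) = -36690/(-325885 - 414/65) = -36690/(-21182939/65) = -36690*(-65/21182939) = 2384850/21182939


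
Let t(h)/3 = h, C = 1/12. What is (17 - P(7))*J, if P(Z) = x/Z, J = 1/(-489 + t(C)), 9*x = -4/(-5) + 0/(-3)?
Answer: -21404/615825 ≈ -0.034757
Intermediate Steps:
x = 4/45 (x = (-4/(-5) + 0/(-3))/9 = (-4*(-⅕) + 0*(-⅓))/9 = (⅘ + 0)/9 = (⅑)*(⅘) = 4/45 ≈ 0.088889)
C = 1/12 ≈ 0.083333
t(h) = 3*h
J = -4/1955 (J = 1/(-489 + 3*(1/12)) = 1/(-489 + ¼) = 1/(-1955/4) = -4/1955 ≈ -0.0020460)
P(Z) = 4/(45*Z)
(17 - P(7))*J = (17 - 4/(45*7))*(-4/1955) = (17 - 1*4/315)*(-4/1955) = (17 - 4/315)*(-4/1955) = (5351/315)*(-4/1955) = -21404/615825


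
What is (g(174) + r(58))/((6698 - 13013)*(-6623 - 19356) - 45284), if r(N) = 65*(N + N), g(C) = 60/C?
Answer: 218670/4756350929 ≈ 4.5974e-5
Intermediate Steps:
r(N) = 130*N (r(N) = 65*(2*N) = 130*N)
(g(174) + r(58))/((6698 - 13013)*(-6623 - 19356) - 45284) = (60/174 + 130*58)/((6698 - 13013)*(-6623 - 19356) - 45284) = (60*(1/174) + 7540)/(-6315*(-25979) - 45284) = (10/29 + 7540)/(164057385 - 45284) = (218670/29)/164012101 = (218670/29)*(1/164012101) = 218670/4756350929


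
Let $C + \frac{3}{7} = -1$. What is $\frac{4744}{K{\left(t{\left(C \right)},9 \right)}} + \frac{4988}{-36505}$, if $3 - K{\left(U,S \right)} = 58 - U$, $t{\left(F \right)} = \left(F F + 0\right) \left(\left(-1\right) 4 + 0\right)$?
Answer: $- \frac{1700248828}{22596595} \approx -75.244$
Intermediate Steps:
$C = - \frac{10}{7}$ ($C = - \frac{3}{7} - 1 = - \frac{10}{7} \approx -1.4286$)
$t{\left(F \right)} = - 4 F^{2}$ ($t{\left(F \right)} = \left(F^{2} + 0\right) \left(-4 + 0\right) = F^{2} \left(-4\right) = - 4 F^{2}$)
$K{\left(U,S \right)} = -55 + U$ ($K{\left(U,S \right)} = 3 - \left(58 - U\right) = 3 + \left(-58 + U\right) = -55 + U$)
$\frac{4744}{K{\left(t{\left(C \right)},9 \right)}} + \frac{4988}{-36505} = \frac{4744}{-55 - 4 \left(- \frac{10}{7}\right)^{2}} + \frac{4988}{-36505} = \frac{4744}{-55 - \frac{400}{49}} + 4988 \left(- \frac{1}{36505}\right) = \frac{4744}{-55 - \frac{400}{49}} - \frac{4988}{36505} = \frac{4744}{- \frac{3095}{49}} - \frac{4988}{36505} = 4744 \left(- \frac{49}{3095}\right) - \frac{4988}{36505} = - \frac{232456}{3095} - \frac{4988}{36505} = - \frac{1700248828}{22596595}$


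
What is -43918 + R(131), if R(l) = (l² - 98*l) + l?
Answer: -39464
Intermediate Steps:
R(l) = l² - 97*l
-43918 + R(131) = -43918 + 131*(-97 + 131) = -43918 + 131*34 = -43918 + 4454 = -39464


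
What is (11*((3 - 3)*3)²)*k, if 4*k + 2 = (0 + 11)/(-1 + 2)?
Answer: 0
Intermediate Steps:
k = 9/4 (k = -½ + ((0 + 11)/(-1 + 2))/4 = -½ + (11/1)/4 = -½ + (11*1)/4 = -½ + (¼)*11 = -½ + 11/4 = 9/4 ≈ 2.2500)
(11*((3 - 3)*3)²)*k = (11*((3 - 3)*3)²)*(9/4) = (11*(0*3)²)*(9/4) = (11*0²)*(9/4) = (11*0)*(9/4) = 0*(9/4) = 0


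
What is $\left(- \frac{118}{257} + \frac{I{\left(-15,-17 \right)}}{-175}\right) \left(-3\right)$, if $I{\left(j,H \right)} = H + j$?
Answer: $\frac{37278}{44975} \approx 0.82886$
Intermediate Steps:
$\left(- \frac{118}{257} + \frac{I{\left(-15,-17 \right)}}{-175}\right) \left(-3\right) = \left(- \frac{118}{257} + \frac{-17 - 15}{-175}\right) \left(-3\right) = \left(\left(-118\right) \frac{1}{257} - - \frac{32}{175}\right) \left(-3\right) = \left(- \frac{118}{257} + \frac{32}{175}\right) \left(-3\right) = \left(- \frac{12426}{44975}\right) \left(-3\right) = \frac{37278}{44975}$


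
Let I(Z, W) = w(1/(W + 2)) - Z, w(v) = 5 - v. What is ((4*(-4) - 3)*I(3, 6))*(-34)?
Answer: 4845/4 ≈ 1211.3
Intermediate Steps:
I(Z, W) = 5 - Z - 1/(2 + W) (I(Z, W) = (5 - 1/(W + 2)) - Z = (5 - 1/(2 + W)) - Z = 5 - Z - 1/(2 + W))
((4*(-4) - 3)*I(3, 6))*(-34) = ((4*(-4) - 3)*((-1 + (2 + 6)*(5 - 1*3))/(2 + 6)))*(-34) = ((-16 - 3)*((-1 + 8*(5 - 3))/8))*(-34) = -19*(-1 + 8*2)/8*(-34) = -19*(-1 + 16)/8*(-34) = -19*15/8*(-34) = -285/8*(-34) = 4845/4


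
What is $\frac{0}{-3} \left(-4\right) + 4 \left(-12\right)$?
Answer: $-48$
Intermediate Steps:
$\frac{0}{-3} \left(-4\right) + 4 \left(-12\right) = 0 \left(- \frac{1}{3}\right) \left(-4\right) - 48 = 0 \left(-4\right) - 48 = 0 - 48 = -48$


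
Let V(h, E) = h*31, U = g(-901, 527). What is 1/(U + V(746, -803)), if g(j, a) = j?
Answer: 1/22225 ≈ 4.4994e-5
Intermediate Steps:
U = -901
V(h, E) = 31*h
1/(U + V(746, -803)) = 1/(-901 + 31*746) = 1/(-901 + 23126) = 1/22225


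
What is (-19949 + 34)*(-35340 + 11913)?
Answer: 466548705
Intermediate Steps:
(-19949 + 34)*(-35340 + 11913) = -19915*(-23427) = 466548705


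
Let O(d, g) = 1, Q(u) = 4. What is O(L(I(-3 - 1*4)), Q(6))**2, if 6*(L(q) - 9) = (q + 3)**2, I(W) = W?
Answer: 1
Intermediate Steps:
L(q) = 9 + (3 + q)**2/6 (L(q) = 9 + (q + 3)**2/6 = 9 + (3 + q)**2/6)
O(L(I(-3 - 1*4)), Q(6))**2 = 1**2 = 1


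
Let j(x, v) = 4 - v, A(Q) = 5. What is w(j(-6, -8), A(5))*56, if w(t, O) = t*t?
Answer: 8064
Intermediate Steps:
w(t, O) = t²
w(j(-6, -8), A(5))*56 = (4 - 1*(-8))²*56 = (4 + 8)²*56 = 12²*56 = 144*56 = 8064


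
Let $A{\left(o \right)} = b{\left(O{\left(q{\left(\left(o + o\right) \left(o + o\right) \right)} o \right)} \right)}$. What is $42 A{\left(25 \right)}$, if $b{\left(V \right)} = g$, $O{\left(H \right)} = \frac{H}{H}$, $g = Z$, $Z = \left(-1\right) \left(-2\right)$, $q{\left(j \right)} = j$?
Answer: $84$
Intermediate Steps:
$Z = 2$
$g = 2$
$O{\left(H \right)} = 1$
$b{\left(V \right)} = 2$
$A{\left(o \right)} = 2$
$42 A{\left(25 \right)} = 42 \cdot 2 = 84$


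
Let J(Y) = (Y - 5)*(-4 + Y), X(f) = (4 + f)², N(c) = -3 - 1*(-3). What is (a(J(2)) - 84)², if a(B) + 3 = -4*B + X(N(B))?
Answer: 9025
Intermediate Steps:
N(c) = 0 (N(c) = -3 + 3 = 0)
J(Y) = (-5 + Y)*(-4 + Y)
a(B) = 13 - 4*B (a(B) = -3 + (-4*B + (4 + 0)²) = -3 + (-4*B + 4²) = -3 + (-4*B + 16) = -3 + (16 - 4*B) = 13 - 4*B)
(a(J(2)) - 84)² = ((13 - 4*(20 + 2² - 9*2)) - 84)² = ((13 - 4*(20 + 4 - 18)) - 84)² = ((13 - 4*6) - 84)² = ((13 - 24) - 84)² = (-11 - 84)² = (-95)² = 9025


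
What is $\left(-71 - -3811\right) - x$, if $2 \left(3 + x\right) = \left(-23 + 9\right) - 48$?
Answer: $3774$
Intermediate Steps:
$x = -34$ ($x = -3 + \frac{\left(-23 + 9\right) - 48}{2} = -3 + \frac{-14 - 48}{2} = -3 + \frac{1}{2} \left(-62\right) = -3 - 31 = -34$)
$\left(-71 - -3811\right) - x = \left(-71 - -3811\right) - -34 = \left(-71 + 3811\right) + 34 = 3740 + 34 = 3774$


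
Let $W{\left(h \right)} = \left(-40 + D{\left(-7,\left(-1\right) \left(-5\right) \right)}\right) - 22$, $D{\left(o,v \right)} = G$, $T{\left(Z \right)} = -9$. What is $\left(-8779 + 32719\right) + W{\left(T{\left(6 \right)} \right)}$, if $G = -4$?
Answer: $23874$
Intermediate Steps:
$D{\left(o,v \right)} = -4$
$W{\left(h \right)} = -66$ ($W{\left(h \right)} = \left(-40 - 4\right) - 22 = -44 - 22 = -66$)
$\left(-8779 + 32719\right) + W{\left(T{\left(6 \right)} \right)} = \left(-8779 + 32719\right) - 66 = 23940 - 66 = 23874$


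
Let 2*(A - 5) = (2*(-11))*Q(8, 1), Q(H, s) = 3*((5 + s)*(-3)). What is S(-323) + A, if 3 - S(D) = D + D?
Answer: 1248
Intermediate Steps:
Q(H, s) = -45 - 9*s (Q(H, s) = 3*(-15 - 3*s) = -45 - 9*s)
S(D) = 3 - 2*D (S(D) = 3 - (D + D) = 3 - 2*D)
A = 599 (A = 5 + ((2*(-11))*(-45 - 9*1))/2 = 5 + (-22*(-45 - 9))/2 = 5 + (-22*(-54))/2 = 5 + (½)*1188 = 5 + 594 = 599)
S(-323) + A = (3 - 2*(-323)) + 599 = (3 + 646) + 599 = 649 + 599 = 1248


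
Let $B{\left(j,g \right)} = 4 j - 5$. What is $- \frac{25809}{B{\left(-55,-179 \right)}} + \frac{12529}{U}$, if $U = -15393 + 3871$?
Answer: $\frac{98184091}{864150} \approx 113.62$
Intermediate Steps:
$B{\left(j,g \right)} = -5 + 4 j$
$U = -11522$
$- \frac{25809}{B{\left(-55,-179 \right)}} + \frac{12529}{U} = - \frac{25809}{-5 + 4 \left(-55\right)} + \frac{12529}{-11522} = - \frac{25809}{-5 - 220} + 12529 \left(- \frac{1}{11522}\right) = - \frac{25809}{-225} - \frac{12529}{11522} = \left(-25809\right) \left(- \frac{1}{225}\right) - \frac{12529}{11522} = \frac{8603}{75} - \frac{12529}{11522} = \frac{98184091}{864150}$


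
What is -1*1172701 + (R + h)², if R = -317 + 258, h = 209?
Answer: -1150201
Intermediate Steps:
R = -59
-1*1172701 + (R + h)² = -1*1172701 + (-59 + 209)² = -1172701 + 150² = -1172701 + 22500 = -1150201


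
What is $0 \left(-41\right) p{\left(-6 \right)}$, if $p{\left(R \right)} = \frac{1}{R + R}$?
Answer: $0$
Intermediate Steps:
$p{\left(R \right)} = \frac{1}{2 R}$
$0 \left(-41\right) p{\left(-6 \right)} = 0 \left(-41\right) \frac{1}{2 \left(-6\right)} = 0 \cdot \frac{1}{2} \left(- \frac{1}{6}\right) = 0 \left(- \frac{1}{12}\right) = 0$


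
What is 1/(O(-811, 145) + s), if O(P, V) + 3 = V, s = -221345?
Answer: -1/221203 ≈ -4.5207e-6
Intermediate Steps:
O(P, V) = -3 + V
1/(O(-811, 145) + s) = 1/((-3 + 145) - 221345) = 1/(142 - 221345) = 1/(-221203) = -1/221203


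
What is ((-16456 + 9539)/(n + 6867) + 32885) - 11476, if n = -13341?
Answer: 138608783/6474 ≈ 21410.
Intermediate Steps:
((-16456 + 9539)/(n + 6867) + 32885) - 11476 = ((-16456 + 9539)/(-13341 + 6867) + 32885) - 11476 = (-6917/(-6474) + 32885) - 11476 = (-6917*(-1/6474) + 32885) - 11476 = (6917/6474 + 32885) - 11476 = 212904407/6474 - 11476 = 138608783/6474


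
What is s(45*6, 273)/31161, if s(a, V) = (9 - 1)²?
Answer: 64/31161 ≈ 0.0020538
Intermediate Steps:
s(a, V) = 64 (s(a, V) = 8² = 64)
s(45*6, 273)/31161 = 64/31161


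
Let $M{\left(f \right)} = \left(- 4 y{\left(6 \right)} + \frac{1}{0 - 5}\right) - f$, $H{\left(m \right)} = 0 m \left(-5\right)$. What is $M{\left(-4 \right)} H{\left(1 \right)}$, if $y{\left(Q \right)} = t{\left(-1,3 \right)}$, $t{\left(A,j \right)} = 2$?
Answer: $0$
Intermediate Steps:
$H{\left(m \right)} = 0$ ($H{\left(m \right)} = 0 \left(-5\right) = 0$)
$y{\left(Q \right)} = 2$
$M{\left(f \right)} = - \frac{41}{5} - f$ ($M{\left(f \right)} = \left(\left(-4\right) 2 + \frac{1}{0 - 5}\right) - f = \left(-8 + \frac{1}{-5}\right) - f = \left(-8 - \frac{1}{5}\right) - f = - \frac{41}{5} - f$)
$M{\left(-4 \right)} H{\left(1 \right)} = \left(- \frac{41}{5} - -4\right) 0 = \left(- \frac{41}{5} + 4\right) 0 = \left(- \frac{21}{5}\right) 0 = 0$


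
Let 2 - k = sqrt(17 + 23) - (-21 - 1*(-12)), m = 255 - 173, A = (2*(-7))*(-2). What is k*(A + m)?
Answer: -770 - 220*sqrt(10) ≈ -1465.7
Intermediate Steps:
A = 28 (A = -14*(-2) = 28)
m = 82
k = -7 - 2*sqrt(10) (k = 2 - (sqrt(17 + 23) - (-21 - 1*(-12))) = 2 - (sqrt(40) - (-21 + 12)) = 2 - (2*sqrt(10) - 1*(-9)) = 2 - (2*sqrt(10) + 9) = 2 - (9 + 2*sqrt(10)) = 2 + (-9 - 2*sqrt(10)) = -7 - 2*sqrt(10) ≈ -13.325)
k*(A + m) = (-7 - 2*sqrt(10))*(28 + 82) = (-7 - 2*sqrt(10))*110 = -770 - 220*sqrt(10)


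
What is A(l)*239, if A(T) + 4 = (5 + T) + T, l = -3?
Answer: -1195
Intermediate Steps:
A(T) = 1 + 2*T (A(T) = -4 + ((5 + T) + T) = -4 + (5 + 2*T) = 1 + 2*T)
A(l)*239 = (1 + 2*(-3))*239 = (1 - 6)*239 = -5*239 = -1195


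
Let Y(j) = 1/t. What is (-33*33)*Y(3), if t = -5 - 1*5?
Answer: 1089/10 ≈ 108.90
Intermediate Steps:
t = -10 (t = -5 - 5 = -10)
Y(j) = -1/10 (Y(j) = 1/(-10) = -1/10)
(-33*33)*Y(3) = -33*33*(-1/10) = -1089*(-1/10) = 1089/10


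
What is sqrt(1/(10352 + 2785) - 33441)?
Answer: 4*I*sqrt(360704592687)/13137 ≈ 182.87*I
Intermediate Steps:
sqrt(1/(10352 + 2785) - 33441) = sqrt(1/13137 - 33441) = sqrt(-439314416/13137) = 4*I*sqrt(360704592687)/13137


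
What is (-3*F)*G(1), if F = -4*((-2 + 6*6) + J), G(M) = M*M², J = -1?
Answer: 396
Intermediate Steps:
G(M) = M³
F = -132 (F = -4*((-2 + 6*6) - 1) = -4*((-2 + 36) - 1) = -4*(34 - 1) = -4*33 = -132)
(-3*F)*G(1) = -3*(-132)*1³ = 396*1 = 396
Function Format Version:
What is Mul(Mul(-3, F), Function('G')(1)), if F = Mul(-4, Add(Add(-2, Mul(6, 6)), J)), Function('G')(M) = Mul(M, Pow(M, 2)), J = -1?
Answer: 396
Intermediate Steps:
Function('G')(M) = Pow(M, 3)
F = -132 (F = Mul(-4, Add(Add(-2, Mul(6, 6)), -1)) = Mul(-4, Add(Add(-2, 36), -1)) = Mul(-4, Add(34, -1)) = Mul(-4, 33) = -132)
Mul(Mul(-3, F), Function('G')(1)) = Mul(Mul(-3, -132), Pow(1, 3)) = Mul(396, 1) = 396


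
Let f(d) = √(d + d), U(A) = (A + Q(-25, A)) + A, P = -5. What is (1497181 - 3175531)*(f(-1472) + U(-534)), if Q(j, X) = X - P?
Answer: 2680324950 - 13426800*I*√46 ≈ 2.6803e+9 - 9.1065e+7*I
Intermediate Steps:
Q(j, X) = 5 + X (Q(j, X) = X - 1*(-5) = X + 5 = 5 + X)
U(A) = 5 + 3*A (U(A) = (A + (5 + A)) + A = (5 + 2*A) + A = 5 + 3*A)
f(d) = √2*√d (f(d) = √(2*d) = √2*√d)
(1497181 - 3175531)*(f(-1472) + U(-534)) = (1497181 - 3175531)*(√2*√(-1472) + (5 + 3*(-534))) = -1678350*(√2*(8*I*√23) + (5 - 1602)) = -1678350*(8*I*√46 - 1597) = -1678350*(-1597 + 8*I*√46) = 2680324950 - 13426800*I*√46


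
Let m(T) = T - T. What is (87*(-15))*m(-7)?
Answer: 0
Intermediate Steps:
m(T) = 0
(87*(-15))*m(-7) = (87*(-15))*0 = -1305*0 = 0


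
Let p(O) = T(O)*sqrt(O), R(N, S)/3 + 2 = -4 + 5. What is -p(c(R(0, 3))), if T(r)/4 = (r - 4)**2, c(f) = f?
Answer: -196*I*sqrt(3) ≈ -339.48*I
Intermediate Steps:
R(N, S) = -3 (R(N, S) = -6 + 3*(-4 + 5) = -6 + 3*1 = -6 + 3 = -3)
T(r) = 4*(-4 + r)**2 (T(r) = 4*(r - 4)**2 = 4*(-4 + r)**2)
p(O) = 4*sqrt(O)*(-4 + O)**2 (p(O) = (4*(-4 + O)**2)*sqrt(O) = 4*sqrt(O)*(-4 + O)**2)
-p(c(R(0, 3))) = -4*sqrt(-3)*(-4 - 3)**2 = -4*I*sqrt(3)*(-7)**2 = -4*I*sqrt(3)*49 = -196*I*sqrt(3)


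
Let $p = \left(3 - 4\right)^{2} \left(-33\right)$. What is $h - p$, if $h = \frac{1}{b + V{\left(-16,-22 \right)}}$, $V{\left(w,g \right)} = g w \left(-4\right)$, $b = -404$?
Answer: $\frac{59795}{1812} \approx 32.999$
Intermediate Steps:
$V{\left(w,g \right)} = - 4 g w$
$p = -33$ ($p = \left(-1\right)^{2} \left(-33\right) = 1 \left(-33\right) = -33$)
$h = - \frac{1}{1812}$ ($h = \frac{1}{-404 - \left(-88\right) \left(-16\right)} = \frac{1}{-404 - 1408} = \frac{1}{-1812} = - \frac{1}{1812} \approx -0.00055188$)
$h - p = - \frac{1}{1812} - -33 = - \frac{1}{1812} + 33 = \frac{59795}{1812}$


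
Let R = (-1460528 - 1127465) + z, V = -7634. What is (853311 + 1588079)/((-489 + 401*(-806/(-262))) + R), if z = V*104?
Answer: -63964418/88587031 ≈ -0.72205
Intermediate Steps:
z = -793936 (z = -7634*104 = -793936)
R = -3381929 (R = (-1460528 - 1127465) - 793936 = -2587993 - 793936 = -3381929)
(853311 + 1588079)/((-489 + 401*(-806/(-262))) + R) = (853311 + 1588079)/((-489 + 401*(-806/(-262))) - 3381929) = 2441390/((-489 + 401*(-806*(-1/262))) - 3381929) = 2441390/((-489 + 401*(403/131)) - 3381929) = 2441390/((-489 + 161603/131) - 3381929) = 2441390/(97544/131 - 3381929) = 2441390/(-442935155/131) = 2441390*(-131/442935155) = -63964418/88587031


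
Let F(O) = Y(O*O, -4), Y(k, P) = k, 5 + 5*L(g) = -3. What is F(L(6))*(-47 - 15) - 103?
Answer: -6543/25 ≈ -261.72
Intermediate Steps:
L(g) = -8/5 (L(g) = -1 + (1/5)*(-3) = -1 - 3/5 = -8/5)
F(O) = O**2 (F(O) = O*O = O**2)
F(L(6))*(-47 - 15) - 103 = (-8/5)**2*(-47 - 15) - 103 = (64/25)*(-62) - 103 = -3968/25 - 103 = -6543/25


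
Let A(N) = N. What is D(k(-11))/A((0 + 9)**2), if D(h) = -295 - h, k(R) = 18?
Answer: -313/81 ≈ -3.8642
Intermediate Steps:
D(k(-11))/A((0 + 9)**2) = (-295 - 1*18)/((0 + 9)**2) = (-295 - 18)/(9**2) = -313/81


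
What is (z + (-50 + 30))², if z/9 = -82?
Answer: 574564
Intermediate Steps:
z = -738 (z = 9*(-82) = -738)
(z + (-50 + 30))² = (-738 + (-50 + 30))² = (-738 - 20)² = (-758)² = 574564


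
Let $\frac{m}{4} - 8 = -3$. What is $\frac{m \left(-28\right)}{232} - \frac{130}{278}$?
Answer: $- \frac{11615}{4031} \approx -2.8814$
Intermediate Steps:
$m = 20$ ($m = 32 + 4 \left(-3\right) = 32 - 12 = 20$)
$\frac{m \left(-28\right)}{232} - \frac{130}{278} = \frac{20 \left(-28\right)}{232} - \frac{130}{278} = \left(-560\right) \frac{1}{232} - \frac{65}{139} = - \frac{70}{29} - \frac{65}{139} = - \frac{11615}{4031}$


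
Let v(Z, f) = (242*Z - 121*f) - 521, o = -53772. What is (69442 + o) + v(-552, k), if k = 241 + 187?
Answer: -170223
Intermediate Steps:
k = 428
v(Z, f) = -521 - 121*f + 242*Z (v(Z, f) = (-121*f + 242*Z) - 521 = -521 - 121*f + 242*Z)
(69442 + o) + v(-552, k) = (69442 - 53772) + (-521 - 121*428 + 242*(-552)) = 15670 + (-521 - 51788 - 133584) = 15670 - 185893 = -170223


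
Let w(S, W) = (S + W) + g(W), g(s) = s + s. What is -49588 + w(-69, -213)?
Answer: -50296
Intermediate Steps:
g(s) = 2*s
w(S, W) = S + 3*W (w(S, W) = (S + W) + 2*W = S + 3*W)
-49588 + w(-69, -213) = -49588 + (-69 + 3*(-213)) = -49588 + (-69 - 639) = -49588 - 708 = -50296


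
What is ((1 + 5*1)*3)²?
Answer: 324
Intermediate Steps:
((1 + 5*1)*3)² = ((1 + 5)*3)² = (6*3)² = 18² = 324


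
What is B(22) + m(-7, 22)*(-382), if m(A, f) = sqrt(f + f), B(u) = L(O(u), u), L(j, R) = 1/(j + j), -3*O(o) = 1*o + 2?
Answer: -1/16 - 764*sqrt(11) ≈ -2534.0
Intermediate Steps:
O(o) = -2/3 - o/3 (O(o) = -(1*o + 2)/3 = -(o + 2)/3 = -(2 + o)/3 = -2/3 - o/3)
L(j, R) = 1/(2*j)
B(u) = 1/(2*(-2/3 - u/3))
m(A, f) = sqrt(2)*sqrt(f) (m(A, f) = sqrt(2*f) = sqrt(2)*sqrt(f))
B(22) + m(-7, 22)*(-382) = -3/(4 + 2*22) + (sqrt(2)*sqrt(22))*(-382) = -3/(4 + 44) + (2*sqrt(11))*(-382) = -3/48 - 764*sqrt(11) = -3*1/48 - 764*sqrt(11) = -1/16 - 764*sqrt(11)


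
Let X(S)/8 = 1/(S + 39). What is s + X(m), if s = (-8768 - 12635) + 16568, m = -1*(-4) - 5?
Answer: -91861/19 ≈ -4834.8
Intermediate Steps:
m = -1 (m = 4 - 5 = -1)
X(S) = 8/(39 + S) (X(S) = 8/(S + 39) = 8/(39 + S))
s = -4835 (s = -21403 + 16568 = -4835)
s + X(m) = -4835 + 8/(39 - 1) = -4835 + 8/38 = -4835 + 8*(1/38) = -4835 + 4/19 = -91861/19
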